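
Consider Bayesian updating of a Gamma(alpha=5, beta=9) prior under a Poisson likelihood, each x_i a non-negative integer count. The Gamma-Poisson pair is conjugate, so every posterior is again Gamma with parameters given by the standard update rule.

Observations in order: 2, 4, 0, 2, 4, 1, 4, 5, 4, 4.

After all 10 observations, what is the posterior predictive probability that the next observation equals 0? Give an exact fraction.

obs 1: x=2 → posterior Gamma(7, 10)
obs 2: x=4 → posterior Gamma(11, 11)
obs 3: x=0 → posterior Gamma(11, 12)
obs 4: x=2 → posterior Gamma(13, 13)
obs 5: x=4 → posterior Gamma(17, 14)
obs 6: x=1 → posterior Gamma(18, 15)
obs 7: x=4 → posterior Gamma(22, 16)
obs 8: x=5 → posterior Gamma(27, 17)
obs 9: x=4 → posterior Gamma(31, 18)
obs 10: x=4 → posterior Gamma(35, 19)

570658162108627174778971075491512021856922699/3435973836800000000000000000000000000000000000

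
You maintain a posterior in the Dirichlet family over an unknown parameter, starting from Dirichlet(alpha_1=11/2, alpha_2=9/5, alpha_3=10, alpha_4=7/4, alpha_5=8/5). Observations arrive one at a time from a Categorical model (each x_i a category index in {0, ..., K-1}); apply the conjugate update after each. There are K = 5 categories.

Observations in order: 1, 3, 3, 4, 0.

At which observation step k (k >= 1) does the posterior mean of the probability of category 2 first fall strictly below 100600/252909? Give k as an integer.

k = 5

obs 1: x=1 → posterior Dirichlet(11/2, 14/5, 10, 7/4, 8/5)
obs 2: x=3 → posterior Dirichlet(11/2, 14/5, 10, 11/4, 8/5)
obs 3: x=3 → posterior Dirichlet(11/2, 14/5, 10, 15/4, 8/5)
obs 4: x=4 → posterior Dirichlet(11/2, 14/5, 10, 15/4, 13/5)
obs 5: x=0 → posterior Dirichlet(13/2, 14/5, 10, 15/4, 13/5)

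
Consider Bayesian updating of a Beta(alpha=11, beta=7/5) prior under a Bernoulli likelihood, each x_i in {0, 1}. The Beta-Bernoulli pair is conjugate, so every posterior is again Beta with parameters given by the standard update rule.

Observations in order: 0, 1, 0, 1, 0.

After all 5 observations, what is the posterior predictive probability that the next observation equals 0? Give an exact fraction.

obs 1: x=0 → posterior Beta(11, 12/5)
obs 2: x=1 → posterior Beta(12, 12/5)
obs 3: x=0 → posterior Beta(12, 17/5)
obs 4: x=1 → posterior Beta(13, 17/5)
obs 5: x=0 → posterior Beta(13, 22/5)

22/87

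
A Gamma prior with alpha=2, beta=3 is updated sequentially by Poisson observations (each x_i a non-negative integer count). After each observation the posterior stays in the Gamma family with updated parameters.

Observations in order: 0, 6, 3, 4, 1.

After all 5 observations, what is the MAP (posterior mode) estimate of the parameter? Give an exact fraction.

obs 1: x=0 → posterior Gamma(2, 4)
obs 2: x=6 → posterior Gamma(8, 5)
obs 3: x=3 → posterior Gamma(11, 6)
obs 4: x=4 → posterior Gamma(15, 7)
obs 5: x=1 → posterior Gamma(16, 8)

15/8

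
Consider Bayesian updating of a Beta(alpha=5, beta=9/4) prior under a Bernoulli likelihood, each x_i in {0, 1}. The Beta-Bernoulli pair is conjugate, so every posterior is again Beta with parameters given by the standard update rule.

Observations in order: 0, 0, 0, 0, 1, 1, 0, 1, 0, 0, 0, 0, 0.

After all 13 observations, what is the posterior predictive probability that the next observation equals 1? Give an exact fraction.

32/81

obs 1: x=0 → posterior Beta(5, 13/4)
obs 2: x=0 → posterior Beta(5, 17/4)
obs 3: x=0 → posterior Beta(5, 21/4)
obs 4: x=0 → posterior Beta(5, 25/4)
obs 5: x=1 → posterior Beta(6, 25/4)
obs 6: x=1 → posterior Beta(7, 25/4)
obs 7: x=0 → posterior Beta(7, 29/4)
obs 8: x=1 → posterior Beta(8, 29/4)
obs 9: x=0 → posterior Beta(8, 33/4)
obs 10: x=0 → posterior Beta(8, 37/4)
obs 11: x=0 → posterior Beta(8, 41/4)
obs 12: x=0 → posterior Beta(8, 45/4)
obs 13: x=0 → posterior Beta(8, 49/4)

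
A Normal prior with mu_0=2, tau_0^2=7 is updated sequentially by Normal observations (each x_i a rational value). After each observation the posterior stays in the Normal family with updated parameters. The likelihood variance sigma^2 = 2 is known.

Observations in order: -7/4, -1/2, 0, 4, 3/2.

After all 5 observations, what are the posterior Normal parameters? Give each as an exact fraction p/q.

obs 1: x=-7/4 → posterior Normal(-11/12, 14/9)
obs 2: x=-1/2 → posterior Normal(-47/64, 7/8)
obs 3: x=0 → posterior Normal(-47/92, 14/23)
obs 4: x=4 → posterior Normal(13/24, 7/15)
obs 5: x=3/2 → posterior Normal(107/148, 14/37)

mu_0=107/148, tau_0^2=14/37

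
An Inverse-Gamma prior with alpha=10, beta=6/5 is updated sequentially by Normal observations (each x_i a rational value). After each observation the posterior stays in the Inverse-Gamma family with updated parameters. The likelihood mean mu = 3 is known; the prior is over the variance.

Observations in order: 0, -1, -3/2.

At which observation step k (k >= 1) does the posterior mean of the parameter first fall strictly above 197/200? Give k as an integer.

k = 2

obs 1: x=0 → posterior Inverse-Gamma(21/2, 57/10)
obs 2: x=-1 → posterior Inverse-Gamma(11, 137/10)
obs 3: x=-3/2 → posterior Inverse-Gamma(23/2, 953/40)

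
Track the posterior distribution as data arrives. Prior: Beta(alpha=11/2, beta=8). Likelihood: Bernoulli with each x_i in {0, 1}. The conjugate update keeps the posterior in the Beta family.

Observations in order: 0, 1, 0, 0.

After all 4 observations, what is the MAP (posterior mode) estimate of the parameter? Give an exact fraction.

obs 1: x=0 → posterior Beta(11/2, 9)
obs 2: x=1 → posterior Beta(13/2, 9)
obs 3: x=0 → posterior Beta(13/2, 10)
obs 4: x=0 → posterior Beta(13/2, 11)

11/31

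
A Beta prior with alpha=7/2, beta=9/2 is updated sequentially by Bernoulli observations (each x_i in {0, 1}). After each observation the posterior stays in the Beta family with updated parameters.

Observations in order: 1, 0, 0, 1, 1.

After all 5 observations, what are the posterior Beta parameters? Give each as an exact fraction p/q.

obs 1: x=1 → posterior Beta(9/2, 9/2)
obs 2: x=0 → posterior Beta(9/2, 11/2)
obs 3: x=0 → posterior Beta(9/2, 13/2)
obs 4: x=1 → posterior Beta(11/2, 13/2)
obs 5: x=1 → posterior Beta(13/2, 13/2)

alpha=13/2, beta=13/2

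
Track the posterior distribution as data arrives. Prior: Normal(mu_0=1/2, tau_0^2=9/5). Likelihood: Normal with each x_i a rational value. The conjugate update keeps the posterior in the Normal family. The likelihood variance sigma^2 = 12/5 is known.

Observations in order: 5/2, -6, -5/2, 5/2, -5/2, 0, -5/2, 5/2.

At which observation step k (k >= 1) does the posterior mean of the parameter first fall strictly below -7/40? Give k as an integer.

k = 2

obs 1: x=5/2 → posterior Normal(19/14, 36/35)
obs 2: x=-6 → posterior Normal(-17/20, 18/25)
obs 3: x=-5/2 → posterior Normal(-16/13, 36/65)
obs 4: x=5/2 → posterior Normal(-17/32, 9/20)
obs 5: x=-5/2 → posterior Normal(-16/19, 36/95)
obs 6: x=0 → posterior Normal(-8/11, 18/55)
obs 7: x=-5/2 → posterior Normal(-47/50, 36/125)
obs 8: x=5/2 → posterior Normal(-4/7, 9/35)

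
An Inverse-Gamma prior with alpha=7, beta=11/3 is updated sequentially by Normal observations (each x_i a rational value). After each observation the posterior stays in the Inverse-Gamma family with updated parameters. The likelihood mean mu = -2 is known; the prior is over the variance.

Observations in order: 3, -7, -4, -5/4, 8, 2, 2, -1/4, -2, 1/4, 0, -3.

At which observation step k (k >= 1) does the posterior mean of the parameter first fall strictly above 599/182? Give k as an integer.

k = 2

obs 1: x=3 → posterior Inverse-Gamma(15/2, 97/6)
obs 2: x=-7 → posterior Inverse-Gamma(8, 86/3)
obs 3: x=-4 → posterior Inverse-Gamma(17/2, 92/3)
obs 4: x=-5/4 → posterior Inverse-Gamma(9, 2971/96)
obs 5: x=8 → posterior Inverse-Gamma(19/2, 7771/96)
obs 6: x=2 → posterior Inverse-Gamma(10, 8539/96)
obs 7: x=2 → posterior Inverse-Gamma(21/2, 9307/96)
obs 8: x=-1/4 → posterior Inverse-Gamma(11, 4727/48)
obs 9: x=-2 → posterior Inverse-Gamma(23/2, 4727/48)
obs 10: x=1/4 → posterior Inverse-Gamma(12, 9697/96)
obs 11: x=0 → posterior Inverse-Gamma(25/2, 9889/96)
obs 12: x=-3 → posterior Inverse-Gamma(13, 9937/96)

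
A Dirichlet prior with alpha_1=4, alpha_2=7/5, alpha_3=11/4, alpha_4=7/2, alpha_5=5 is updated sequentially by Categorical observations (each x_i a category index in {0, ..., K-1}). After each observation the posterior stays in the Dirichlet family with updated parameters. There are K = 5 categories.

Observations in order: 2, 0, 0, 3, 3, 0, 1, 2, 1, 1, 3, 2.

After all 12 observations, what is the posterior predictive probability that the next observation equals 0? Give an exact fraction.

140/573

obs 1: x=2 → posterior Dirichlet(4, 7/5, 15/4, 7/2, 5)
obs 2: x=0 → posterior Dirichlet(5, 7/5, 15/4, 7/2, 5)
obs 3: x=0 → posterior Dirichlet(6, 7/5, 15/4, 7/2, 5)
obs 4: x=3 → posterior Dirichlet(6, 7/5, 15/4, 9/2, 5)
obs 5: x=3 → posterior Dirichlet(6, 7/5, 15/4, 11/2, 5)
obs 6: x=0 → posterior Dirichlet(7, 7/5, 15/4, 11/2, 5)
obs 7: x=1 → posterior Dirichlet(7, 12/5, 15/4, 11/2, 5)
obs 8: x=2 → posterior Dirichlet(7, 12/5, 19/4, 11/2, 5)
obs 9: x=1 → posterior Dirichlet(7, 17/5, 19/4, 11/2, 5)
obs 10: x=1 → posterior Dirichlet(7, 22/5, 19/4, 11/2, 5)
obs 11: x=3 → posterior Dirichlet(7, 22/5, 19/4, 13/2, 5)
obs 12: x=2 → posterior Dirichlet(7, 22/5, 23/4, 13/2, 5)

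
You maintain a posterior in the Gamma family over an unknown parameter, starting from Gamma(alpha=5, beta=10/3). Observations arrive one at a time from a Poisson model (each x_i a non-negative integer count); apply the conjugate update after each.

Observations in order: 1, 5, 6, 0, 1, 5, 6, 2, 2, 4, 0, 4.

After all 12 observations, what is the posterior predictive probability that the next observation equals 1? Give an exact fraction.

18322140553055980946649524711954875529055984262650676369378966197239808/97327453648743672783790144527749033795901408624680013074608083129650401

obs 1: x=1 → posterior Gamma(6, 13/3)
obs 2: x=5 → posterior Gamma(11, 16/3)
obs 3: x=6 → posterior Gamma(17, 19/3)
obs 4: x=0 → posterior Gamma(17, 22/3)
obs 5: x=1 → posterior Gamma(18, 25/3)
obs 6: x=5 → posterior Gamma(23, 28/3)
obs 7: x=6 → posterior Gamma(29, 31/3)
obs 8: x=2 → posterior Gamma(31, 34/3)
obs 9: x=2 → posterior Gamma(33, 37/3)
obs 10: x=4 → posterior Gamma(37, 40/3)
obs 11: x=0 → posterior Gamma(37, 43/3)
obs 12: x=4 → posterior Gamma(41, 46/3)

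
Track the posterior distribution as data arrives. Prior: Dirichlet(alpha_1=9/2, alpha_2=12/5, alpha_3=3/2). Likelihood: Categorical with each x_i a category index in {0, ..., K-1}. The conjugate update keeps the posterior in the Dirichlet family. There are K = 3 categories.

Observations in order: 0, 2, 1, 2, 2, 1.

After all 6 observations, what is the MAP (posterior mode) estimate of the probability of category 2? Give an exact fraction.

35/114

obs 1: x=0 → posterior Dirichlet(11/2, 12/5, 3/2)
obs 2: x=2 → posterior Dirichlet(11/2, 12/5, 5/2)
obs 3: x=1 → posterior Dirichlet(11/2, 17/5, 5/2)
obs 4: x=2 → posterior Dirichlet(11/2, 17/5, 7/2)
obs 5: x=2 → posterior Dirichlet(11/2, 17/5, 9/2)
obs 6: x=1 → posterior Dirichlet(11/2, 22/5, 9/2)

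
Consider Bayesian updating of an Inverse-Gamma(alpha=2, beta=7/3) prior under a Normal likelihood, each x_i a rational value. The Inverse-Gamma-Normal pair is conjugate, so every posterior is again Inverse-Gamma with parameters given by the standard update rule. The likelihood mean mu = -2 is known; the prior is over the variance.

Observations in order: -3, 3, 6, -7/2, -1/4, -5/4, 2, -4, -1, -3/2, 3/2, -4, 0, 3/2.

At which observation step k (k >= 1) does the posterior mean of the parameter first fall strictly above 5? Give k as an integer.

k = 2

obs 1: x=-3 → posterior Inverse-Gamma(5/2, 17/6)
obs 2: x=3 → posterior Inverse-Gamma(3, 46/3)
obs 3: x=6 → posterior Inverse-Gamma(7/2, 142/3)
obs 4: x=-7/2 → posterior Inverse-Gamma(4, 1163/24)
obs 5: x=-1/4 → posterior Inverse-Gamma(9/2, 4799/96)
obs 6: x=-5/4 → posterior Inverse-Gamma(5, 2413/48)
obs 7: x=2 → posterior Inverse-Gamma(11/2, 2797/48)
obs 8: x=-4 → posterior Inverse-Gamma(6, 2893/48)
obs 9: x=-1 → posterior Inverse-Gamma(13/2, 2917/48)
obs 10: x=-3/2 → posterior Inverse-Gamma(7, 2923/48)
obs 11: x=3/2 → posterior Inverse-Gamma(15/2, 3217/48)
obs 12: x=-4 → posterior Inverse-Gamma(8, 3313/48)
obs 13: x=0 → posterior Inverse-Gamma(17/2, 3409/48)
obs 14: x=3/2 → posterior Inverse-Gamma(9, 3703/48)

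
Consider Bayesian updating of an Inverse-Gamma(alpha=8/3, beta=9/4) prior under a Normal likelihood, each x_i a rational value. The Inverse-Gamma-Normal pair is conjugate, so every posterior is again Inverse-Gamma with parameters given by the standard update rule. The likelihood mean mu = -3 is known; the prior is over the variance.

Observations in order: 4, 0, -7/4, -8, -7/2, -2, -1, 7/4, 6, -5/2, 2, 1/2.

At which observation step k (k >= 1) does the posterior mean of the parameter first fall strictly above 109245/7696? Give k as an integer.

k = 9

obs 1: x=4 → posterior Inverse-Gamma(19/6, 107/4)
obs 2: x=0 → posterior Inverse-Gamma(11/3, 125/4)
obs 3: x=-7/4 → posterior Inverse-Gamma(25/6, 1025/32)
obs 4: x=-8 → posterior Inverse-Gamma(14/3, 1425/32)
obs 5: x=-7/2 → posterior Inverse-Gamma(31/6, 1429/32)
obs 6: x=-2 → posterior Inverse-Gamma(17/3, 1445/32)
obs 7: x=-1 → posterior Inverse-Gamma(37/6, 1509/32)
obs 8: x=7/4 → posterior Inverse-Gamma(20/3, 935/16)
obs 9: x=6 → posterior Inverse-Gamma(43/6, 1583/16)
obs 10: x=-5/2 → posterior Inverse-Gamma(23/3, 1585/16)
obs 11: x=2 → posterior Inverse-Gamma(49/6, 1785/16)
obs 12: x=1/2 → posterior Inverse-Gamma(26/3, 1883/16)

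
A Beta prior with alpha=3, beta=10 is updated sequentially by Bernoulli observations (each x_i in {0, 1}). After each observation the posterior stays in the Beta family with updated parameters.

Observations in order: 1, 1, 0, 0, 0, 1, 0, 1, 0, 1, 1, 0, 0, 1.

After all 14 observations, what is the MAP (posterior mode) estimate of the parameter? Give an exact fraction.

obs 1: x=1 → posterior Beta(4, 10)
obs 2: x=1 → posterior Beta(5, 10)
obs 3: x=0 → posterior Beta(5, 11)
obs 4: x=0 → posterior Beta(5, 12)
obs 5: x=0 → posterior Beta(5, 13)
obs 6: x=1 → posterior Beta(6, 13)
obs 7: x=0 → posterior Beta(6, 14)
obs 8: x=1 → posterior Beta(7, 14)
obs 9: x=0 → posterior Beta(7, 15)
obs 10: x=1 → posterior Beta(8, 15)
obs 11: x=1 → posterior Beta(9, 15)
obs 12: x=0 → posterior Beta(9, 16)
obs 13: x=0 → posterior Beta(9, 17)
obs 14: x=1 → posterior Beta(10, 17)

9/25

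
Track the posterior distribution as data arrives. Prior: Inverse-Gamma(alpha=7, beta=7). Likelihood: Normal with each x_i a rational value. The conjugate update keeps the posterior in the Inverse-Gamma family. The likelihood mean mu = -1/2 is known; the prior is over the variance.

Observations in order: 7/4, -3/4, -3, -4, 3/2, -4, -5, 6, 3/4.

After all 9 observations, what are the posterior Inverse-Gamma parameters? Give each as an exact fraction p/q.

obs 1: x=7/4 → posterior Inverse-Gamma(15/2, 305/32)
obs 2: x=-3/4 → posterior Inverse-Gamma(8, 153/16)
obs 3: x=-3 → posterior Inverse-Gamma(17/2, 203/16)
obs 4: x=-4 → posterior Inverse-Gamma(9, 301/16)
obs 5: x=3/2 → posterior Inverse-Gamma(19/2, 333/16)
obs 6: x=-4 → posterior Inverse-Gamma(10, 431/16)
obs 7: x=-5 → posterior Inverse-Gamma(21/2, 593/16)
obs 8: x=6 → posterior Inverse-Gamma(11, 931/16)
obs 9: x=3/4 → posterior Inverse-Gamma(23/2, 1887/32)

alpha=23/2, beta=1887/32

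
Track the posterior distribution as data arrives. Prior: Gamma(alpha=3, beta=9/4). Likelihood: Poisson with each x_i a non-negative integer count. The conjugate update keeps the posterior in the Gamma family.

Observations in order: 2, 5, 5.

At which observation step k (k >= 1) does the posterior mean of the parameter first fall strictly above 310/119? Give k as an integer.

k = 3

obs 1: x=2 → posterior Gamma(5, 13/4)
obs 2: x=5 → posterior Gamma(10, 17/4)
obs 3: x=5 → posterior Gamma(15, 21/4)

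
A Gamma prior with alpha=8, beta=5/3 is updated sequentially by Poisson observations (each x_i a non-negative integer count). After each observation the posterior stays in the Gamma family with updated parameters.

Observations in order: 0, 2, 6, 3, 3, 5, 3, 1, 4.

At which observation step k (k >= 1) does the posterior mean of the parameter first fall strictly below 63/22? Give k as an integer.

obs 1: x=0 → posterior Gamma(8, 8/3)
obs 2: x=2 → posterior Gamma(10, 11/3)
obs 3: x=6 → posterior Gamma(16, 14/3)
obs 4: x=3 → posterior Gamma(19, 17/3)
obs 5: x=3 → posterior Gamma(22, 20/3)
obs 6: x=5 → posterior Gamma(27, 23/3)
obs 7: x=3 → posterior Gamma(30, 26/3)
obs 8: x=1 → posterior Gamma(31, 29/3)
obs 9: x=4 → posterior Gamma(35, 32/3)

k = 2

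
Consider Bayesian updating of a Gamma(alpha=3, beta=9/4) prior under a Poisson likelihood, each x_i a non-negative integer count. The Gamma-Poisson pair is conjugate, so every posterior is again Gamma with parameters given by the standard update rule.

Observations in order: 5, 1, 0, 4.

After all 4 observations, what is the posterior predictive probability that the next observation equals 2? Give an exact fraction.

obs 1: x=5 → posterior Gamma(8, 13/4)
obs 2: x=1 → posterior Gamma(9, 17/4)
obs 3: x=0 → posterior Gamma(9, 21/4)
obs 4: x=4 → posterior Gamma(13, 25/4)

2169609069824218750000/8629188747598184440949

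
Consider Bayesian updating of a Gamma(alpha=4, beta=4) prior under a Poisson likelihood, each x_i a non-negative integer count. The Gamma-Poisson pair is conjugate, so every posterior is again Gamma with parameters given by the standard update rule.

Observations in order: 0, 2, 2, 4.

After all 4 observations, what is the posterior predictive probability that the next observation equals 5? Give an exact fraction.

100055558127616/5559060566555523

obs 1: x=0 → posterior Gamma(4, 5)
obs 2: x=2 → posterior Gamma(6, 6)
obs 3: x=2 → posterior Gamma(8, 7)
obs 4: x=4 → posterior Gamma(12, 8)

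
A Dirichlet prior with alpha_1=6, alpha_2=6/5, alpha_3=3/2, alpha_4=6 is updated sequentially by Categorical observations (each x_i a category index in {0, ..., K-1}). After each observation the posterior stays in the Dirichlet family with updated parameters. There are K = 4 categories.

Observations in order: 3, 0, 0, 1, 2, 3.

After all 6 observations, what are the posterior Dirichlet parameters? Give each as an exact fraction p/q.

obs 1: x=3 → posterior Dirichlet(6, 6/5, 3/2, 7)
obs 2: x=0 → posterior Dirichlet(7, 6/5, 3/2, 7)
obs 3: x=0 → posterior Dirichlet(8, 6/5, 3/2, 7)
obs 4: x=1 → posterior Dirichlet(8, 11/5, 3/2, 7)
obs 5: x=2 → posterior Dirichlet(8, 11/5, 5/2, 7)
obs 6: x=3 → posterior Dirichlet(8, 11/5, 5/2, 8)

alpha_1=8, alpha_2=11/5, alpha_3=5/2, alpha_4=8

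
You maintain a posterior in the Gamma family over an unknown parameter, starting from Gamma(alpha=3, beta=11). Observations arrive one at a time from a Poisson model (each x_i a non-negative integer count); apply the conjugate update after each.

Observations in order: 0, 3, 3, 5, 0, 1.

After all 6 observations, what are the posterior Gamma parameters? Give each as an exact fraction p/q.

obs 1: x=0 → posterior Gamma(3, 12)
obs 2: x=3 → posterior Gamma(6, 13)
obs 3: x=3 → posterior Gamma(9, 14)
obs 4: x=5 → posterior Gamma(14, 15)
obs 5: x=0 → posterior Gamma(14, 16)
obs 6: x=1 → posterior Gamma(15, 17)

alpha=15, beta=17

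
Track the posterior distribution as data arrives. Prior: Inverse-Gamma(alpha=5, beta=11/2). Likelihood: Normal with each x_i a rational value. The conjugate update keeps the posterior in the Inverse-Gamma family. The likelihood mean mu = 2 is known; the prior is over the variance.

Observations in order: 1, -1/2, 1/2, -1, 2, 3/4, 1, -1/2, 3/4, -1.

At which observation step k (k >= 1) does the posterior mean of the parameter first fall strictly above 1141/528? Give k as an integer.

k = 4

obs 1: x=1 → posterior Inverse-Gamma(11/2, 6)
obs 2: x=-1/2 → posterior Inverse-Gamma(6, 73/8)
obs 3: x=1/2 → posterior Inverse-Gamma(13/2, 41/4)
obs 4: x=-1 → posterior Inverse-Gamma(7, 59/4)
obs 5: x=2 → posterior Inverse-Gamma(15/2, 59/4)
obs 6: x=3/4 → posterior Inverse-Gamma(8, 497/32)
obs 7: x=1 → posterior Inverse-Gamma(17/2, 513/32)
obs 8: x=-1/2 → posterior Inverse-Gamma(9, 613/32)
obs 9: x=3/4 → posterior Inverse-Gamma(19/2, 319/16)
obs 10: x=-1 → posterior Inverse-Gamma(10, 391/16)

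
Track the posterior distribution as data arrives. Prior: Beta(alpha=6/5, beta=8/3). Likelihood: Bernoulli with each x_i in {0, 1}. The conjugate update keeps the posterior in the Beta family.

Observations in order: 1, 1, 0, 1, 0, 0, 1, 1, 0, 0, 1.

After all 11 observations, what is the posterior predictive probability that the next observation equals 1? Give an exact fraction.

108/223

obs 1: x=1 → posterior Beta(11/5, 8/3)
obs 2: x=1 → posterior Beta(16/5, 8/3)
obs 3: x=0 → posterior Beta(16/5, 11/3)
obs 4: x=1 → posterior Beta(21/5, 11/3)
obs 5: x=0 → posterior Beta(21/5, 14/3)
obs 6: x=0 → posterior Beta(21/5, 17/3)
obs 7: x=1 → posterior Beta(26/5, 17/3)
obs 8: x=1 → posterior Beta(31/5, 17/3)
obs 9: x=0 → posterior Beta(31/5, 20/3)
obs 10: x=0 → posterior Beta(31/5, 23/3)
obs 11: x=1 → posterior Beta(36/5, 23/3)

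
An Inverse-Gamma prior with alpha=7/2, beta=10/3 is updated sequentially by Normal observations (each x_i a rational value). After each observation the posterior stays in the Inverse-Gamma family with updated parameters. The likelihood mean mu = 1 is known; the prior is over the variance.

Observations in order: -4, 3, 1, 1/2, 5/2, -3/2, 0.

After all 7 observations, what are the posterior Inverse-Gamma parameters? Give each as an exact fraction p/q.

obs 1: x=-4 → posterior Inverse-Gamma(4, 95/6)
obs 2: x=3 → posterior Inverse-Gamma(9/2, 107/6)
obs 3: x=1 → posterior Inverse-Gamma(5, 107/6)
obs 4: x=1/2 → posterior Inverse-Gamma(11/2, 431/24)
obs 5: x=5/2 → posterior Inverse-Gamma(6, 229/12)
obs 6: x=-3/2 → posterior Inverse-Gamma(13/2, 533/24)
obs 7: x=0 → posterior Inverse-Gamma(7, 545/24)

alpha=7, beta=545/24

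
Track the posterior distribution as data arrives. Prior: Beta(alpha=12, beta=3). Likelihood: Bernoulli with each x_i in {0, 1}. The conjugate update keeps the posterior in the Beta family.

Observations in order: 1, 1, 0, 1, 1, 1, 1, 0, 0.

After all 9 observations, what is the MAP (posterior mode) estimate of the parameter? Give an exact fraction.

obs 1: x=1 → posterior Beta(13, 3)
obs 2: x=1 → posterior Beta(14, 3)
obs 3: x=0 → posterior Beta(14, 4)
obs 4: x=1 → posterior Beta(15, 4)
obs 5: x=1 → posterior Beta(16, 4)
obs 6: x=1 → posterior Beta(17, 4)
obs 7: x=1 → posterior Beta(18, 4)
obs 8: x=0 → posterior Beta(18, 5)
obs 9: x=0 → posterior Beta(18, 6)

17/22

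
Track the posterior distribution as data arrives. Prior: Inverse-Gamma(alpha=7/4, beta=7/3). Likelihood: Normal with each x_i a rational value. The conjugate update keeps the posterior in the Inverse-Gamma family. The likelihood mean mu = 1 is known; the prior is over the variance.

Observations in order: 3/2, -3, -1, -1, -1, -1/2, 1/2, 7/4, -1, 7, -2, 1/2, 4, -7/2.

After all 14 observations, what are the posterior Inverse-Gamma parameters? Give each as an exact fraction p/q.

obs 1: x=3/2 → posterior Inverse-Gamma(9/4, 59/24)
obs 2: x=-3 → posterior Inverse-Gamma(11/4, 251/24)
obs 3: x=-1 → posterior Inverse-Gamma(13/4, 299/24)
obs 4: x=-1 → posterior Inverse-Gamma(15/4, 347/24)
obs 5: x=-1 → posterior Inverse-Gamma(17/4, 395/24)
obs 6: x=-1/2 → posterior Inverse-Gamma(19/4, 211/12)
obs 7: x=1/2 → posterior Inverse-Gamma(21/4, 425/24)
obs 8: x=7/4 → posterior Inverse-Gamma(23/4, 1727/96)
obs 9: x=-1 → posterior Inverse-Gamma(25/4, 1919/96)
obs 10: x=7 → posterior Inverse-Gamma(27/4, 3647/96)
obs 11: x=-2 → posterior Inverse-Gamma(29/4, 4079/96)
obs 12: x=1/2 → posterior Inverse-Gamma(31/4, 4091/96)
obs 13: x=4 → posterior Inverse-Gamma(33/4, 4523/96)
obs 14: x=-7/2 → posterior Inverse-Gamma(35/4, 5495/96)

alpha=35/4, beta=5495/96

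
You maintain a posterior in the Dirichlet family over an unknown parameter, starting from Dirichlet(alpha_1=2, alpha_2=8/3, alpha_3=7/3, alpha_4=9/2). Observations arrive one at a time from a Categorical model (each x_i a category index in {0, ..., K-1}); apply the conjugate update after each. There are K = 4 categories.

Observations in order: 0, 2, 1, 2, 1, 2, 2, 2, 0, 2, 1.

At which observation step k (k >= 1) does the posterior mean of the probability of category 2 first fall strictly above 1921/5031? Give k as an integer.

obs 1: x=0 → posterior Dirichlet(3, 8/3, 7/3, 9/2)
obs 2: x=2 → posterior Dirichlet(3, 8/3, 10/3, 9/2)
obs 3: x=1 → posterior Dirichlet(3, 11/3, 10/3, 9/2)
obs 4: x=2 → posterior Dirichlet(3, 11/3, 13/3, 9/2)
obs 5: x=1 → posterior Dirichlet(3, 14/3, 13/3, 9/2)
obs 6: x=2 → posterior Dirichlet(3, 14/3, 16/3, 9/2)
obs 7: x=2 → posterior Dirichlet(3, 14/3, 19/3, 9/2)
obs 8: x=2 → posterior Dirichlet(3, 14/3, 22/3, 9/2)
obs 9: x=0 → posterior Dirichlet(4, 14/3, 22/3, 9/2)
obs 10: x=2 → posterior Dirichlet(4, 14/3, 25/3, 9/2)
obs 11: x=1 → posterior Dirichlet(4, 17/3, 25/3, 9/2)

k = 10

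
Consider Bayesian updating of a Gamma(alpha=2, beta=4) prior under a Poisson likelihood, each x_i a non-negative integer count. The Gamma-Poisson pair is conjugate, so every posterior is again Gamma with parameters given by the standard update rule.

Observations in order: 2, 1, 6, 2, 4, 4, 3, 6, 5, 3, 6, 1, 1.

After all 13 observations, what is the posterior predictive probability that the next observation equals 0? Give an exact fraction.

398703807810572411498315063055075847178723756123452198369/5527582519632621521435154553222010897486378641900619956224

obs 1: x=2 → posterior Gamma(4, 5)
obs 2: x=1 → posterior Gamma(5, 6)
obs 3: x=6 → posterior Gamma(11, 7)
obs 4: x=2 → posterior Gamma(13, 8)
obs 5: x=4 → posterior Gamma(17, 9)
obs 6: x=4 → posterior Gamma(21, 10)
obs 7: x=3 → posterior Gamma(24, 11)
obs 8: x=6 → posterior Gamma(30, 12)
obs 9: x=5 → posterior Gamma(35, 13)
obs 10: x=3 → posterior Gamma(38, 14)
obs 11: x=6 → posterior Gamma(44, 15)
obs 12: x=1 → posterior Gamma(45, 16)
obs 13: x=1 → posterior Gamma(46, 17)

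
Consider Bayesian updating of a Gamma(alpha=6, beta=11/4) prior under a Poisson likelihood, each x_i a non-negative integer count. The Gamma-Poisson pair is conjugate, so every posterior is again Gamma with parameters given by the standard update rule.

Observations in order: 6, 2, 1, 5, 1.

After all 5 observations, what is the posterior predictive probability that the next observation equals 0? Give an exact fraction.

obs 1: x=6 → posterior Gamma(12, 15/4)
obs 2: x=2 → posterior Gamma(14, 19/4)
obs 3: x=1 → posterior Gamma(15, 23/4)
obs 4: x=5 → posterior Gamma(20, 27/4)
obs 5: x=1 → posterior Gamma(21, 31/4)

20825506393391550743120420649631/266335422555582049846649169921875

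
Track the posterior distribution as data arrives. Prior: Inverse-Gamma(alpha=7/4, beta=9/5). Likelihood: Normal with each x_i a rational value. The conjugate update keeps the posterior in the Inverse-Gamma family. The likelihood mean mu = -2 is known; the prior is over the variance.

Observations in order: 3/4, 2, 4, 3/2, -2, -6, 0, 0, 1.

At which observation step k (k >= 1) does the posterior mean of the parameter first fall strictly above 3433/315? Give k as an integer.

obs 1: x=3/4 → posterior Inverse-Gamma(9/4, 893/160)
obs 2: x=2 → posterior Inverse-Gamma(11/4, 2173/160)
obs 3: x=4 → posterior Inverse-Gamma(13/4, 5053/160)
obs 4: x=3/2 → posterior Inverse-Gamma(15/4, 6033/160)
obs 5: x=-2 → posterior Inverse-Gamma(17/4, 6033/160)
obs 6: x=-6 → posterior Inverse-Gamma(19/4, 7313/160)
obs 7: x=0 → posterior Inverse-Gamma(21/4, 7633/160)
obs 8: x=0 → posterior Inverse-Gamma(23/4, 7953/160)
obs 9: x=1 → posterior Inverse-Gamma(25/4, 8673/160)

k = 3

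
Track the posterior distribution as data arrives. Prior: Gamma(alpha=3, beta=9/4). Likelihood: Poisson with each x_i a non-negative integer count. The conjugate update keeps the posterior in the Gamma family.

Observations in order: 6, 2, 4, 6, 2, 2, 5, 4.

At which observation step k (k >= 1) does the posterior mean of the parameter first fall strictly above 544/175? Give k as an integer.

k = 4

obs 1: x=6 → posterior Gamma(9, 13/4)
obs 2: x=2 → posterior Gamma(11, 17/4)
obs 3: x=4 → posterior Gamma(15, 21/4)
obs 4: x=6 → posterior Gamma(21, 25/4)
obs 5: x=2 → posterior Gamma(23, 29/4)
obs 6: x=2 → posterior Gamma(25, 33/4)
obs 7: x=5 → posterior Gamma(30, 37/4)
obs 8: x=4 → posterior Gamma(34, 41/4)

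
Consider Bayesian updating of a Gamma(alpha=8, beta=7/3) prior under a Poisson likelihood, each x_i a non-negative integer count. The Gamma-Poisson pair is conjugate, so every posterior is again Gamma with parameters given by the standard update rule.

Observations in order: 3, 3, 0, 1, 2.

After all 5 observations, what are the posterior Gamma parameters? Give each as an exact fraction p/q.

alpha=17, beta=22/3

obs 1: x=3 → posterior Gamma(11, 10/3)
obs 2: x=3 → posterior Gamma(14, 13/3)
obs 3: x=0 → posterior Gamma(14, 16/3)
obs 4: x=1 → posterior Gamma(15, 19/3)
obs 5: x=2 → posterior Gamma(17, 22/3)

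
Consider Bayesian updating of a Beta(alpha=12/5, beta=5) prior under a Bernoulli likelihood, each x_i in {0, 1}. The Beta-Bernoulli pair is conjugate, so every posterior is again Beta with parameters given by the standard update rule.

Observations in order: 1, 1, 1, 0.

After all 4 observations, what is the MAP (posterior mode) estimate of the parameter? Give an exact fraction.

obs 1: x=1 → posterior Beta(17/5, 5)
obs 2: x=1 → posterior Beta(22/5, 5)
obs 3: x=1 → posterior Beta(27/5, 5)
obs 4: x=0 → posterior Beta(27/5, 6)

22/47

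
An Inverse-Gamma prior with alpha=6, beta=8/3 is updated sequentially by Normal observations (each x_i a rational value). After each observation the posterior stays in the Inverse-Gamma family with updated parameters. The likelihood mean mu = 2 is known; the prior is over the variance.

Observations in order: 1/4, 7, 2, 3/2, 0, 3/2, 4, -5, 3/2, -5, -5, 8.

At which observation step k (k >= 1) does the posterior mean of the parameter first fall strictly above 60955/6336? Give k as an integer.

k = 12

obs 1: x=1/4 → posterior Inverse-Gamma(13/2, 403/96)
obs 2: x=7 → posterior Inverse-Gamma(7, 1603/96)
obs 3: x=2 → posterior Inverse-Gamma(15/2, 1603/96)
obs 4: x=3/2 → posterior Inverse-Gamma(8, 1615/96)
obs 5: x=0 → posterior Inverse-Gamma(17/2, 1807/96)
obs 6: x=3/2 → posterior Inverse-Gamma(9, 1819/96)
obs 7: x=4 → posterior Inverse-Gamma(19/2, 2011/96)
obs 8: x=-5 → posterior Inverse-Gamma(10, 4363/96)
obs 9: x=3/2 → posterior Inverse-Gamma(21/2, 4375/96)
obs 10: x=-5 → posterior Inverse-Gamma(11, 6727/96)
obs 11: x=-5 → posterior Inverse-Gamma(23/2, 9079/96)
obs 12: x=8 → posterior Inverse-Gamma(12, 10807/96)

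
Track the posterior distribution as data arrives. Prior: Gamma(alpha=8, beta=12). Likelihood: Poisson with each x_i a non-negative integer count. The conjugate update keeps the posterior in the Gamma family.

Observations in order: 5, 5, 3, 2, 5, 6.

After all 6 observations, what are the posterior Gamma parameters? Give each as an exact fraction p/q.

alpha=34, beta=18

obs 1: x=5 → posterior Gamma(13, 13)
obs 2: x=5 → posterior Gamma(18, 14)
obs 3: x=3 → posterior Gamma(21, 15)
obs 4: x=2 → posterior Gamma(23, 16)
obs 5: x=5 → posterior Gamma(28, 17)
obs 6: x=6 → posterior Gamma(34, 18)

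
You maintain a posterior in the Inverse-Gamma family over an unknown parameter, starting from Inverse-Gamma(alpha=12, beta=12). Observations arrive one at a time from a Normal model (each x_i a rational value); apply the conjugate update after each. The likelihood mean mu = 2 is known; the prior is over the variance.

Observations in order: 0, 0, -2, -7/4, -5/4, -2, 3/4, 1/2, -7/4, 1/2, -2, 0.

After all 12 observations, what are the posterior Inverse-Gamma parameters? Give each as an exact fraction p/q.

alpha=18, beta=515/8

obs 1: x=0 → posterior Inverse-Gamma(25/2, 14)
obs 2: x=0 → posterior Inverse-Gamma(13, 16)
obs 3: x=-2 → posterior Inverse-Gamma(27/2, 24)
obs 4: x=-7/4 → posterior Inverse-Gamma(14, 993/32)
obs 5: x=-5/4 → posterior Inverse-Gamma(29/2, 581/16)
obs 6: x=-2 → posterior Inverse-Gamma(15, 709/16)
obs 7: x=3/4 → posterior Inverse-Gamma(31/2, 1443/32)
obs 8: x=1/2 → posterior Inverse-Gamma(16, 1479/32)
obs 9: x=-7/4 → posterior Inverse-Gamma(33/2, 213/4)
obs 10: x=1/2 → posterior Inverse-Gamma(17, 435/8)
obs 11: x=-2 → posterior Inverse-Gamma(35/2, 499/8)
obs 12: x=0 → posterior Inverse-Gamma(18, 515/8)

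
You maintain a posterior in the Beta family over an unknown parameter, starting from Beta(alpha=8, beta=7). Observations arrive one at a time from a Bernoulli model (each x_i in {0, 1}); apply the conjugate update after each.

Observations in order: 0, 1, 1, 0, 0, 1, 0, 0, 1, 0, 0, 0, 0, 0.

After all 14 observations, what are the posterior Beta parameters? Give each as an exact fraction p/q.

alpha=12, beta=17

obs 1: x=0 → posterior Beta(8, 8)
obs 2: x=1 → posterior Beta(9, 8)
obs 3: x=1 → posterior Beta(10, 8)
obs 4: x=0 → posterior Beta(10, 9)
obs 5: x=0 → posterior Beta(10, 10)
obs 6: x=1 → posterior Beta(11, 10)
obs 7: x=0 → posterior Beta(11, 11)
obs 8: x=0 → posterior Beta(11, 12)
obs 9: x=1 → posterior Beta(12, 12)
obs 10: x=0 → posterior Beta(12, 13)
obs 11: x=0 → posterior Beta(12, 14)
obs 12: x=0 → posterior Beta(12, 15)
obs 13: x=0 → posterior Beta(12, 16)
obs 14: x=0 → posterior Beta(12, 17)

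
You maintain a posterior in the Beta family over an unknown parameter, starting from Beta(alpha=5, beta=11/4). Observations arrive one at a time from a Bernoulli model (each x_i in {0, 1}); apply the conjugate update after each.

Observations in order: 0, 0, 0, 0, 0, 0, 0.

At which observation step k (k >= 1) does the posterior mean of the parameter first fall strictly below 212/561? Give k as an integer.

k = 6

obs 1: x=0 → posterior Beta(5, 15/4)
obs 2: x=0 → posterior Beta(5, 19/4)
obs 3: x=0 → posterior Beta(5, 23/4)
obs 4: x=0 → posterior Beta(5, 27/4)
obs 5: x=0 → posterior Beta(5, 31/4)
obs 6: x=0 → posterior Beta(5, 35/4)
obs 7: x=0 → posterior Beta(5, 39/4)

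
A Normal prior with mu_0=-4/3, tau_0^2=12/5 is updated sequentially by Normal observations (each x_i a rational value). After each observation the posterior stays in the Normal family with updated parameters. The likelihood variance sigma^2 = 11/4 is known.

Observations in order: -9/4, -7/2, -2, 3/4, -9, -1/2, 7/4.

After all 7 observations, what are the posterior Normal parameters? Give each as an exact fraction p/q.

obs 1: x=-9/4 → posterior Normal(-544/309, 132/103)
obs 2: x=-7/2 → posterior Normal(-1048/453, 132/151)
obs 3: x=-2 → posterior Normal(-1336/597, 132/199)
obs 4: x=3/4 → posterior Normal(-1228/741, 132/247)
obs 5: x=-9 → posterior Normal(-2524/885, 132/295)
obs 6: x=-1/2 → posterior Normal(-2596/1029, 132/343)
obs 7: x=7/4 → posterior Normal(-2344/1173, 132/391)

mu_0=-2344/1173, tau_0^2=132/391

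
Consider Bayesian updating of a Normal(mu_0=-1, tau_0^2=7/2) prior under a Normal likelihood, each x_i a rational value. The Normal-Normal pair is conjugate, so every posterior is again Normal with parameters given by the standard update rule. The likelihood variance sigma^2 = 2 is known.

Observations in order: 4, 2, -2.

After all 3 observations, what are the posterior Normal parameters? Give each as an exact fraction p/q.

obs 1: x=4 → posterior Normal(24/11, 14/11)
obs 2: x=2 → posterior Normal(19/9, 7/9)
obs 3: x=-2 → posterior Normal(24/25, 14/25)

mu_0=24/25, tau_0^2=14/25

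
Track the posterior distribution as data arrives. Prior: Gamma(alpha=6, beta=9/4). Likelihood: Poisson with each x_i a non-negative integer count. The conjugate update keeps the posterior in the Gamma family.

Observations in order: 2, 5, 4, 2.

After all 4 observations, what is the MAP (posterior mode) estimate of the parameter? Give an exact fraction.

72/25

obs 1: x=2 → posterior Gamma(8, 13/4)
obs 2: x=5 → posterior Gamma(13, 17/4)
obs 3: x=4 → posterior Gamma(17, 21/4)
obs 4: x=2 → posterior Gamma(19, 25/4)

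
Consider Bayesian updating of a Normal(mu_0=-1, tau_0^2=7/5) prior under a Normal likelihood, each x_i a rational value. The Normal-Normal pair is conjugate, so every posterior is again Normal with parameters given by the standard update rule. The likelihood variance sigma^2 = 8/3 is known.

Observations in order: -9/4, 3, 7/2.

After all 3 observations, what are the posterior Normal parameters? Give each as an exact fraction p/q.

obs 1: x=-9/4 → posterior Normal(-349/244, 56/61)
obs 2: x=3 → posterior Normal(-97/328, 28/41)
obs 3: x=7/2 → posterior Normal(197/412, 56/103)

mu_0=197/412, tau_0^2=56/103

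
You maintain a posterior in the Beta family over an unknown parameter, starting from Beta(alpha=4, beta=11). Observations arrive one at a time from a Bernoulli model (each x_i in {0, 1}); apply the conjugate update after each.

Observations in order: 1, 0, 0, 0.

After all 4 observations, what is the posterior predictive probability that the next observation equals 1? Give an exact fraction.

5/19

obs 1: x=1 → posterior Beta(5, 11)
obs 2: x=0 → posterior Beta(5, 12)
obs 3: x=0 → posterior Beta(5, 13)
obs 4: x=0 → posterior Beta(5, 14)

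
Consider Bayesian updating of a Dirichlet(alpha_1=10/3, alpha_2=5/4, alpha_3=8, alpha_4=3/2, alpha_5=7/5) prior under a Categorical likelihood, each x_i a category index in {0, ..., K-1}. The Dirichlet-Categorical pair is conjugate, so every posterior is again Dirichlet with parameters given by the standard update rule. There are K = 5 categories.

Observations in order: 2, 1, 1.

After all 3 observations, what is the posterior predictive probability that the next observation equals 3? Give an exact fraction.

obs 1: x=2 → posterior Dirichlet(10/3, 5/4, 9, 3/2, 7/5)
obs 2: x=1 → posterior Dirichlet(10/3, 9/4, 9, 3/2, 7/5)
obs 3: x=1 → posterior Dirichlet(10/3, 13/4, 9, 3/2, 7/5)

90/1109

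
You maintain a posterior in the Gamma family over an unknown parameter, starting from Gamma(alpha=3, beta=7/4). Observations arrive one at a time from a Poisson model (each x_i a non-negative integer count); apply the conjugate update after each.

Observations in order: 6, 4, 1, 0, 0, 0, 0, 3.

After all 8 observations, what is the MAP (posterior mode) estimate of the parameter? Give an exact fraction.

64/39

obs 1: x=6 → posterior Gamma(9, 11/4)
obs 2: x=4 → posterior Gamma(13, 15/4)
obs 3: x=1 → posterior Gamma(14, 19/4)
obs 4: x=0 → posterior Gamma(14, 23/4)
obs 5: x=0 → posterior Gamma(14, 27/4)
obs 6: x=0 → posterior Gamma(14, 31/4)
obs 7: x=0 → posterior Gamma(14, 35/4)
obs 8: x=3 → posterior Gamma(17, 39/4)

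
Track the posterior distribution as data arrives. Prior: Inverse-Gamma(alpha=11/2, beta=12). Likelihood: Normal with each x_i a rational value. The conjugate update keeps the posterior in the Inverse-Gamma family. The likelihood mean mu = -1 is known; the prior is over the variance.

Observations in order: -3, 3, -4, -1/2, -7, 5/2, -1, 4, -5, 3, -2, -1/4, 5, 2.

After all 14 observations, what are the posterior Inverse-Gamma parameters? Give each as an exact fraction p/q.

alpha=25/2, beta=3281/32

obs 1: x=-3 → posterior Inverse-Gamma(6, 14)
obs 2: x=3 → posterior Inverse-Gamma(13/2, 22)
obs 3: x=-4 → posterior Inverse-Gamma(7, 53/2)
obs 4: x=-1/2 → posterior Inverse-Gamma(15/2, 213/8)
obs 5: x=-7 → posterior Inverse-Gamma(8, 357/8)
obs 6: x=5/2 → posterior Inverse-Gamma(17/2, 203/4)
obs 7: x=-1 → posterior Inverse-Gamma(9, 203/4)
obs 8: x=4 → posterior Inverse-Gamma(19/2, 253/4)
obs 9: x=-5 → posterior Inverse-Gamma(10, 285/4)
obs 10: x=3 → posterior Inverse-Gamma(21/2, 317/4)
obs 11: x=-2 → posterior Inverse-Gamma(11, 319/4)
obs 12: x=-1/4 → posterior Inverse-Gamma(23/2, 2561/32)
obs 13: x=5 → posterior Inverse-Gamma(12, 3137/32)
obs 14: x=2 → posterior Inverse-Gamma(25/2, 3281/32)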